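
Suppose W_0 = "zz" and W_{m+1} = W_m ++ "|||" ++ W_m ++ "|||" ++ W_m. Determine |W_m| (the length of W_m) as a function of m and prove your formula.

Claim: |W_m| = 5·3^m − 3.

Base case: |W_0| = 2, and 5·3^0 − 3 = 2.
Assume |W_j| = 5·3^j − 3.
Then |W_{j+1}| = 3|W_j| + 6 = 3(5·3^j − 3) + 6 = 5·3^{j+1} − 9 + 6 = 5·3^{j+1} − 3.
Hence |W_m| = 5·3^m − 3 for every m ≥ 0, by induction.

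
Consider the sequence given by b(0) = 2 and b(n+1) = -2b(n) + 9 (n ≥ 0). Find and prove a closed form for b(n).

Claim: b(n) = -(-2)^n + 3.

Base case: b(0) = 2, and -(-2)^0 + 3 = -1 + 3 = 2.
Assume b(r) = -(-2)^r + 3 for some r ≥ 0.
Then b(r+1) = -2b(r) + 9 = -2·(-(-2)^r + 3) + 9 = 2·(-2)^r − 6 + 9 = -(-2)^{r+1} + 3.
Hence b(n) = -(-2)^n + 3 for every n ≥ 0, by induction.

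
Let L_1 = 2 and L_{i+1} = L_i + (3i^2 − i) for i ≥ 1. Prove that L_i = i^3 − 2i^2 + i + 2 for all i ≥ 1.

Base case: L_1 = 2, and 1^3 − 2·1^2 + 1 + 2 = 2.
Assume L_r = r^3 − 2r^2 + r + 2.
Then L_{r+1} = L_r + (3r^2 − r) = (r^3 − 2r^2 + r + 2) + (3r^2 − r) = r^3 + r^2 + 2,
and (r+1)^3 − 2·(r+1)^2 + (r+1) + 2 = r^3 + r^2 + 2.
This completes the inductive step, so L_i = i^3 − 2i^2 + i + 2 for all i ≥ 1.

L_i = i^3 − 2i^2 + i + 2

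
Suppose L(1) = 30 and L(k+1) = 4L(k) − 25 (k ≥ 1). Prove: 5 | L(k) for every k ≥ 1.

Base case: L(1) = 30 = 5·6, so 5 | L(1).
Assume 5 | L(r), so L(r) = 5t for some integer t.
Then L(r+1) = 4L(r) − 25 = 4·(5t) − 25 = 5(4t − 5), so 5 | L(r+1).
This completes the inductive step, so 5 | L(k) for all k ≥ 1.

5 | L(k)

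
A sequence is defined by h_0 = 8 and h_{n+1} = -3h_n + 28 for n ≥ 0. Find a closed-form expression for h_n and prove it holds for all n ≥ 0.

Claim: h_n = (-3)^n + 7.

Base case: h_0 = 8, and (-3)^0 + 7 = 1 + 7 = 8.
Assume h_j = (-3)^j + 7 for some j ≥ 0.
Then h_{j+1} = -3h_j + 28 = -3·((-3)^j + 7) + 28 = -3·(-3)^j − 21 + 28 = (-3)^{j+1} + 7.
This completes the inductive step, so h_n = (-3)^n + 7 for all n ≥ 0.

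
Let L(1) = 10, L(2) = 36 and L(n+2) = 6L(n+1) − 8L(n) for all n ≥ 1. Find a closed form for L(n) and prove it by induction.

Claim: L(n) = 2^n + 2·4^n.

Base cases: L(1) = 10 and 2^1 + 2·4^1 = 10; L(2) = 36 and 2^2 + 2·4^2 = 36.
Assume L(j) = 2^j + 2·4^j for all 1 ≤ j ≤ r, where r ≥ 2.
Then L(r+1) = 6L(r) − 8L(r−1) = 6·(2^r + 2·4^r) − 8·(2^{r−1} + 2·4^{r−1}) = (6·2 − 8)2^{r−1} + 2·(6·4 − 8)4^{r−1} = 4·2^{r−1} + 32·4^{r−1} = 2^{r+1} + 2·4^{r+1}.
So the formula holds for r+1, and by strong induction L(n) = 2^n + 2·4^n for all n ≥ 1.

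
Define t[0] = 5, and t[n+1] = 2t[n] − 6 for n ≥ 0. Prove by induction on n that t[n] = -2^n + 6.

Base case: t[0] = 5, and -2^0 + 6 = -1 + 6 = 5.
Assume t[k] = -2^k + 6 for some k ≥ 0.
Then t[k+1] = 2t[k] − 6 = 2·(-2^k + 6) − 6 = -2^{k+1} + 12 − 6 = -2^{k+1} + 6.
By induction, t[n] = -2^n + 6 for all n ≥ 0.

t[n] = -2^n + 6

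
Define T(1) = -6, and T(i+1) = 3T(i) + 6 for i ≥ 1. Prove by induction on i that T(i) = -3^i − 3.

Base case: T(1) = -6, and -3^1 − 3 = -3 − 3 = -6.
Assume T(m) = -3^m − 3 for some m ≥ 1.
Then T(m+1) = 3T(m) + 6 = 3·(-3^m − 3) + 6 = -3^{m+1} − 9 + 6 = -3^{m+1} − 3.
So the formula holds for m+1, and by induction T(i) = -3^i − 3 for all i ≥ 1.

T(i) = -3^i − 3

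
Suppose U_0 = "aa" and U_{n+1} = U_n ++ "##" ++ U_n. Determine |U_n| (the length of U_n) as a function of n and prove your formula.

Claim: |U_n| = 2^{n+2} − 2.

Base case: |U_0| = 2, and 2^{0+2} − 2 = 2.
Assume |U_j| = 2^{j+2} − 2.
Then |U_{j+1}| = |U_j| + 2 + |U_j| = 2|U_j| + 2 = 2(2^{j+2} − 2) + 2 = 2^{j+3} − 4 + 2 = 2^{j+3} − 2.
So the formula holds for j+1, and by induction |U_n| = 2^{n+2} − 2 for all n ≥ 0.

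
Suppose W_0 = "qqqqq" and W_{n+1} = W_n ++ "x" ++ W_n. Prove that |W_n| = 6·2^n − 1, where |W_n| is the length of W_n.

Base case: |W_0| = 5, and 6·2^0 − 1 = 5.
Assume |W_j| = 6·2^j − 1.
Then |W_{j+1}| = |W_j| + 1 + |W_j| = 2|W_j| + 1 = 2(6·2^j − 1) + 1 = 6·2^{j+1} − 2 + 1 = 6·2^{j+1} − 1.
By induction, |W_n| = 6·2^n − 1 for all n ≥ 0.

|W_n| = 6·2^n − 1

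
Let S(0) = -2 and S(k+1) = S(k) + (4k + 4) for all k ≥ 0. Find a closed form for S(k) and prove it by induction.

Claim: S(k) = 2k^2 + 2k − 2.

Base case: S(0) = -2, and 2·0^2 + 2·0 − 2 = -2.
Assume S(m) = 2m^2 + 2m − 2.
Then S(m+1) = S(m) + (4m + 4) = (2m^2 + 2m − 2) + (4m + 4) = 2m^2 + 6m + 2,
and 2·(m+1)^2 + 2·(m+1) − 2 = 2m^2 + 6m + 2.
By induction, S(k) = 2k^2 + 2k − 2 for all k ≥ 0.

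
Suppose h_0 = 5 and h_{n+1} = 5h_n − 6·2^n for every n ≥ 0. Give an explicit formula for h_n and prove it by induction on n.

Claim: h_n = 3·5^n + 2·2^n.

Base case: h_0 = 5, and 3·5^0 + 2·2^0 = 3 + 2 = 5.
Assume h_k = 3·5^k + 2·2^k for some k ≥ 0.
Then h_{k+1} = 5h_k − 6·2^k = 5·(3·5^k + 2·2^k) − 6·2^k = 3·5^{k+1} + 10·2^k − 6·2^k = 3·5^{k+1} + 4·2^k = 3·5^{k+1} + 2·2^{k+1}.
Hence h_n = 3·5^n + 2·2^n for every n ≥ 0, by induction.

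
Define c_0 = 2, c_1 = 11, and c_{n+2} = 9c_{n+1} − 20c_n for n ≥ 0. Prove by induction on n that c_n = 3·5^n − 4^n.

Base cases: c_0 = 2 and 3·5^0 − 4^0 = 2; c_1 = 11 and 3·5^1 − 4^1 = 11.
Assume c_j = 3·5^j − 4^j for all 0 ≤ j ≤ r, where r ≥ 1.
Then c_{r+1} = 9c_r − 20c_{r−1} = 9·(3·5^r − 4^r) − 20·(3·5^{r−1} − 4^{r−1}) = 3·(9·5 − 20)5^{r−1} − (9·4 − 20)4^{r−1} = 75·5^{r−1} − 16·4^{r−1} = 3·5^{r+1} − 4^{r+1}.
By strong induction, c_n = 3·5^n − 4^n for all n ≥ 0.

c_n = 3·5^n − 4^n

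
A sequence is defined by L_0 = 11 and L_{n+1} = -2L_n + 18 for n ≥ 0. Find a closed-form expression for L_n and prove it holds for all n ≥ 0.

Claim: L_n = 5·(-2)^n + 6.

Base case: L_0 = 11, and 5·(-2)^0 + 6 = 5 + 6 = 11.
Assume L_r = 5·(-2)^r + 6 for some r ≥ 0.
Then L_{r+1} = -2L_r + 18 = -2·(5·(-2)^r + 6) + 18 = -10·(-2)^r − 12 + 18 = 5·(-2)^{r+1} + 6.
By induction, L_n = 5·(-2)^n + 6 for all n ≥ 0.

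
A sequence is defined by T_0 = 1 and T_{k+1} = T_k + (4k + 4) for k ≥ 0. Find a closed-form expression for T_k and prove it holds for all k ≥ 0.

Claim: T_k = 2k^2 + 2k + 1.

Base case: T_0 = 1, and 2·0^2 + 2·0 + 1 = 1.
Assume T_m = 2m^2 + 2m + 1.
Then T_{m+1} = T_m + (4m + 4) = (2m^2 + 2m + 1) + (4m + 4) = 2m^2 + 6m + 5,
and 2·(m+1)^2 + 2·(m+1) + 1 = 2m^2 + 6m + 5.
By induction, T_k = 2k^2 + 2k + 1 for all k ≥ 0.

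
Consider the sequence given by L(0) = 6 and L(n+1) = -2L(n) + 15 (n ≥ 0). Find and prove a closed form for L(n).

Claim: L(n) = (-2)^n + 5.

Base case: L(0) = 6, and (-2)^0 + 5 = 1 + 5 = 6.
Assume L(r) = (-2)^r + 5 for some r ≥ 0.
Then L(r+1) = -2L(r) + 15 = -2·((-2)^r + 5) + 15 = -2·(-2)^r − 10 + 15 = (-2)^{r+1} + 5.
Hence L(n) = (-2)^n + 5 for every n ≥ 0, by induction.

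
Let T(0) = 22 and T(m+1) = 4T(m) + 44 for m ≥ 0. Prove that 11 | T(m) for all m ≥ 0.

Base case: T(0) = 22 = 11·2, so 11 | T(0).
Assume 11 | T(r), so T(r) = 11t for some integer t.
Then T(r+1) = 4T(r) + 44 = 4·(11t) + 44 = 11(4t + 4), so 11 | T(r+1).
This completes the inductive step, so 11 | T(m) for all m ≥ 0.

11 | T(m)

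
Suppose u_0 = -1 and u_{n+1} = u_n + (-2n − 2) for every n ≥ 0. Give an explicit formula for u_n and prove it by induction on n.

Claim: u_n = -n^2 − n − 1.

Base case: u_0 = -1, and -0^2 − 0 − 1 = -1.
Assume u_r = -r^2 − r − 1.
Then u_{r+1} = u_r + (-2r − 2) = (-r^2 − r − 1) + (-2r − 2) = -r^2 − 3r − 3,
and -(r+1)^2 − (r+1) − 1 = -r^2 − 3r − 3.
By induction, u_n = -n^2 − n − 1 for all n ≥ 0.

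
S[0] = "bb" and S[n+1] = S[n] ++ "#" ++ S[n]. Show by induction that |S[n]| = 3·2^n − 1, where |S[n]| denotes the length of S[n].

Base case: |S[0]| = 2, and 3·2^0 − 1 = 2.
Assume |S[m]| = 3·2^m − 1.
Then |S[m+1]| = |S[m]| + 1 + |S[m]| = 2|S[m]| + 1 = 2(3·2^m − 1) + 1 = 3·2^{m+1} − 2 + 1 = 3·2^{m+1} − 1.
Hence |S[n]| = 3·2^n − 1 for every n ≥ 0, by induction.

|S[n]| = 3·2^n − 1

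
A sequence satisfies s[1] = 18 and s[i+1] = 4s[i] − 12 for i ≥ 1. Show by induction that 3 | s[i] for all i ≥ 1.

Base case: s[1] = 18 = 3·6, so 3 | s[1].
Assume 3 | s[j], so s[j] = 3t for some integer t.
Then s[j+1] = 4s[j] − 12 = 4·(3t) − 12 = 3(4t − 4), so 3 | s[j+1].
By induction, 3 | s[i] for all i ≥ 1.

3 | s[i]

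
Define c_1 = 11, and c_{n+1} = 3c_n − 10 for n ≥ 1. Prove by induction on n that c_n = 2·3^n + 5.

Base case: c_1 = 11, and 2·3^1 + 5 = 6 + 5 = 11.
Assume c_k = 2·3^k + 5 for some k ≥ 1.
Then c_{k+1} = 3c_k − 10 = 3·(2·3^k + 5) − 10 = 6·3^k + 15 − 10 = 2·3^{k+1} + 5.
Hence c_n = 2·3^n + 5 for every n ≥ 1, by induction.

c_n = 2·3^n + 5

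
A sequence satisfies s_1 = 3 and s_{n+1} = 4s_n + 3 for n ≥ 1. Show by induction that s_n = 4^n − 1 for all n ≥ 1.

Base case: s_1 = 3, and 4^1 − 1 = 4 − 1 = 3.
Assume s_m = 4^m − 1 for some m ≥ 1.
Then s_{m+1} = 4s_m + 3 = 4·(4^m − 1) + 3 = 4^{m+1} − 4 + 3 = 4^{m+1} − 1.
This completes the inductive step, so s_n = 4^n − 1 for all n ≥ 1.

s_n = 4^n − 1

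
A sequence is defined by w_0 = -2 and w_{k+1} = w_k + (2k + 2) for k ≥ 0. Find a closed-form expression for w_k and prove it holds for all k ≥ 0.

Claim: w_k = k^2 + k − 2.

Base case: w_0 = -2, and 0^2 + 0 − 2 = -2.
Assume w_m = m^2 + m − 2.
Then w_{m+1} = w_m + (2m + 2) = (m^2 + m − 2) + (2m + 2) = m^2 + 3m,
and (m+1)^2 + (m+1) − 2 = m^2 + 3m.
By induction, w_k = k^2 + k − 2 for all k ≥ 0.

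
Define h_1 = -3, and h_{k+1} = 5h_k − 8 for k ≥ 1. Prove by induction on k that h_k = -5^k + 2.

Base case: h_1 = -3, and -5^1 + 2 = -5 + 2 = -3.
Assume h_j = -5^j + 2 for some j ≥ 1.
Then h_{j+1} = 5h_j − 8 = 5·(-5^j + 2) − 8 = -5^{j+1} + 10 − 8 = -5^{j+1} + 2.
So the formula holds for j+1, and by induction h_k = -5^k + 2 for all k ≥ 1.

h_k = -5^k + 2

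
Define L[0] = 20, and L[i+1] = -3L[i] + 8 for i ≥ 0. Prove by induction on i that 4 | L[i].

Base case: L[0] = 20 = 4·5, so 4 | L[0].
Assume 4 | L[k], so L[k] = 4t for some integer t.
Then L[k+1] = -3L[k] + 8 = -3·(4t) + 8 = 4(-3t + 2), so 4 | L[k+1].
Hence 4 | L[i] for every i ≥ 0, by induction.

4 | L[i]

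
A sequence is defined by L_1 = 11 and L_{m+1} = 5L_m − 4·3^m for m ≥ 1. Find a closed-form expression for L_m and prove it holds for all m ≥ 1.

Claim: L_m = 5^m + 2·3^m.

Base case: L_1 = 11, and 5^1 + 2·3^1 = 5 + 6 = 11.
Assume L_r = 5^r + 2·3^r for some r ≥ 1.
Then L_{r+1} = 5L_r − 4·3^r = 5·(5^r + 2·3^r) − 4·3^r = 5^{r+1} + 10·3^r − 4·3^r = 5^{r+1} + 6·3^r = 5^{r+1} + 2·3^{r+1}.
Hence L_m = 5^m + 2·3^m for every m ≥ 1, by induction.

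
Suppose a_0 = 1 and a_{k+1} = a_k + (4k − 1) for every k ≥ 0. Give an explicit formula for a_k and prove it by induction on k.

Claim: a_k = 2k^2 − 3k + 1.

Base case: a_0 = 1, and 2·0^2 − 3·0 + 1 = 1.
Assume a_m = 2m^2 − 3m + 1.
Then a_{m+1} = a_m + (4m − 1) = (2m^2 − 3m + 1) + (4m − 1) = 2m^2 + m,
and 2·(m+1)^2 − 3·(m+1) + 1 = 2m^2 + m.
Hence a_k = 2k^2 − 3k + 1 for every k ≥ 0, by induction.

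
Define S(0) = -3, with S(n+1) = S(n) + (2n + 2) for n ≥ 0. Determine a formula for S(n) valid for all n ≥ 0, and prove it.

Claim: S(n) = n^2 + n − 3.

Base case: S(0) = -3, and 0^2 + 0 − 3 = -3.
Assume S(r) = r^2 + r − 3.
Then S(r+1) = S(r) + (2r + 2) = (r^2 + r − 3) + (2r + 2) = r^2 + 3r − 1,
and (r+1)^2 + (r+1) − 3 = r^2 + 3r − 1.
This completes the inductive step, so S(n) = n^2 + n − 3 for all n ≥ 0.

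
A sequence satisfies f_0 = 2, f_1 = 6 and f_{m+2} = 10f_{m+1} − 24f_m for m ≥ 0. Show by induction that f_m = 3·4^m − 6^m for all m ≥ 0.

Base cases: f_0 = 2 and 3·4^0 − 6^0 = 2; f_1 = 6 and 3·4^1 − 6^1 = 6.
Assume f_j = 3·4^j − 6^j for all 0 ≤ j ≤ r, where r ≥ 1.
Then f_{r+1} = 10f_r − 24f_{r−1} = 10·(3·4^r − 6^r) − 24·(3·4^{r−1} − 6^{r−1}) = 3·(10·4 − 24)4^{r−1} − (10·6 − 24)6^{r−1} = 48·4^{r−1} − 36·6^{r−1} = 3·4^{r+1} − 6^{r+1}.
So the formula holds for r+1, and by strong induction f_m = 3·4^m − 6^m for all m ≥ 0.

f_m = 3·4^m − 6^m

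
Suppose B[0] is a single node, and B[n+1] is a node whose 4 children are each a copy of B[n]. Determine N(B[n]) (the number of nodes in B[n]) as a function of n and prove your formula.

Claim: N(B[n]) = (4^{n+1} − 1)/3.

Base case: N(B[0]) = 1, and (4^{0+1} − 1)/3 = 1.
Assume N(B[k]) = (4^{k+1} − 1)/3.
Then N(B[k+1]) = 1 + 4N(B[k]) = 1 + 4·(4^{k+1} − 1)/3 = 1 + (4^{k+2} − 4)/3 = (3 + 4^{k+2} − 4)/3 = (4^{k+2} − 1)/3.
So the formula holds for k+1, and by induction N(B[n]) = (4^{n+1} − 1)/3 for all n ≥ 0.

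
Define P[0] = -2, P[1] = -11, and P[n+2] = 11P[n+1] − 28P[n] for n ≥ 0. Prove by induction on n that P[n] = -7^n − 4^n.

Base cases: P[0] = -2 and -7^0 − 4^0 = -2; P[1] = -11 and -7^1 − 4^1 = -11.
Assume P[j] = -7^j − 4^j for all 0 ≤ j ≤ m, where m ≥ 1.
Then P[m+1] = 11P[m] − 28P[m−1] = 11·(-7^m − 4^m) − 28·(-7^{m−1} − 4^{m−1}) = -(11·7 − 28)7^{m−1} − (11·4 − 28)4^{m−1} = -49·7^{m−1} − 16·4^{m−1} = -7^{m+1} − 4^{m+1}.
Hence P[n] = -7^n − 4^n for every n ≥ 0, by strong induction.

P[n] = -7^n − 4^n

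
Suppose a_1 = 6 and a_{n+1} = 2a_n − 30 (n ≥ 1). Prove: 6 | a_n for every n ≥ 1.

Base case: a_1 = 6 = 6·1, so 6 | a_1.
Assume 6 | a_k, so a_k = 6t for some integer t.
Then a_{k+1} = 2a_k − 30 = 2·(6t) − 30 = 6(2t − 5), so 6 | a_{k+1}.
Hence 6 | a_n for every n ≥ 1, by induction.

6 | a_n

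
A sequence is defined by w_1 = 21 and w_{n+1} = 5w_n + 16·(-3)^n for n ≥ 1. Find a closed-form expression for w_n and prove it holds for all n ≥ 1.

Claim: w_n = 3·5^n − 2·(-3)^n.

Base case: w_1 = 21, and 3·5^1 − 2·(-3)^1 = 15 + 6 = 21.
Assume w_k = 3·5^k − 2·(-3)^k for some k ≥ 1.
Then w_{k+1} = 5w_k + 16·(-3)^k = 5·(3·5^k − 2·(-3)^k) + 16·(-3)^k = 3·5^{k+1} − 10·(-3)^k + 16·(-3)^k = 3·5^{k+1} + 6·(-3)^k = 3·5^{k+1} − 2·(-3)^{k+1}.
By induction, w_n = 3·5^n − 2·(-3)^n for all n ≥ 1.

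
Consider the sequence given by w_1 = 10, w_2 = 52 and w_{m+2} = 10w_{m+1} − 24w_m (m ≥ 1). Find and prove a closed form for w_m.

Claim: w_m = 6^m + 4^m.

Base cases: w_1 = 10 and 6^1 + 4^1 = 10; w_2 = 52 and 6^2 + 4^2 = 52.
Assume w_j = 6^j + 4^j for all 1 ≤ j ≤ r, where r ≥ 2.
Then w_{r+1} = 10w_r − 24w_{r−1} = 10·(6^r + 4^r) − 24·(6^{r−1} + 4^{r−1}) = (10·6 − 24)6^{r−1} + (10·4 − 24)4^{r−1} = 36·6^{r−1} + 16·4^{r−1} = 6^{r+1} + 4^{r+1}.
Hence w_m = 6^m + 4^m for every m ≥ 1, by strong induction.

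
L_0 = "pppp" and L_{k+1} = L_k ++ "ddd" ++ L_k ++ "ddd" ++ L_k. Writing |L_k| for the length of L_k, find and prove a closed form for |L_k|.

Claim: |L_k| = 7·3^k − 3.

Base case: |L_0| = 4, and 7·3^0 − 3 = 4.
Assume |L_r| = 7·3^r − 3.
Then |L_{r+1}| = 3|L_r| + 6 = 3(7·3^r − 3) + 6 = 7·3^{r+1} − 9 + 6 = 7·3^{r+1} − 3.
So the formula holds for r+1, and by induction |L_k| = 7·3^k − 3 for all k ≥ 0.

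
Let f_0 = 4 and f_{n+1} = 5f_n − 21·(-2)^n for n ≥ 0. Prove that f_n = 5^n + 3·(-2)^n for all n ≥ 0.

Base case: f_0 = 4, and 5^0 + 3·(-2)^0 = 1 + 3 = 4.
Assume f_m = 5^m + 3·(-2)^m for some m ≥ 0.
Then f_{m+1} = 5f_m − 21·(-2)^m = 5·(5^m + 3·(-2)^m) − 21·(-2)^m = 5^{m+1} + 15·(-2)^m − 21·(-2)^m = 5^{m+1} − 6·(-2)^m = 5^{m+1} + 3·(-2)^{m+1}.
By induction, f_n = 5^n + 3·(-2)^n for all n ≥ 0.

f_n = 5^n + 3·(-2)^n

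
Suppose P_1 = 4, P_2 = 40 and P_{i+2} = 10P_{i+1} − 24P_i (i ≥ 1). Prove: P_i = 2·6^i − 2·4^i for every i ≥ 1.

Base cases: P_1 = 4 and 2·6^1 − 2·4^1 = 4; P_2 = 40 and 2·6^2 − 2·4^2 = 40.
Assume P_j = 2·6^j − 2·4^j for all 1 ≤ j ≤ k, where k ≥ 2.
Then P_{k+1} = 10P_k − 24P_{k−1} = 10·(2·6^k − 2·4^k) − 24·(2·6^{k−1} − 2·4^{k−1}) = 2·(10·6 − 24)6^{k−1} − 2·(10·4 − 24)4^{k−1} = 72·6^{k−1} − 32·4^{k−1} = 2·6^{k+1} − 2·4^{k+1}.
Hence P_i = 2·6^i − 2·4^i for every i ≥ 1, by strong induction.

P_i = 2·6^i − 2·4^i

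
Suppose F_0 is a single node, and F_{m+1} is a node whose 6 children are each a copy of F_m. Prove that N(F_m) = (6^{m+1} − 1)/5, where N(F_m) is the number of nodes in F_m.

Base case: N(F_0) = 1, and (6^{0+1} − 1)/5 = 1.
Assume N(F_r) = (6^{r+1} − 1)/5.
Then N(F_{r+1}) = 1 + 6N(F_r) = 1 + 6·(6^{r+1} − 1)/5 = 1 + (6^{r+2} − 6)/5 = (5 + 6^{r+2} − 6)/5 = (6^{r+2} − 1)/5.
Hence N(F_m) = (6^{m+1} − 1)/5 for every m ≥ 0, by induction.

N(F_m) = (6^{m+1} − 1)/5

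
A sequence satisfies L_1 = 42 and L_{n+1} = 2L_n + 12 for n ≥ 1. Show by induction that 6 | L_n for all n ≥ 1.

Base case: L_1 = 42 = 6·7, so 6 | L_1.
Assume 6 | L_j, so L_j = 6t for some integer t.
Then L_{j+1} = 2L_j + 12 = 2·(6t) + 12 = 6(2t + 2), so 6 | L_{j+1}.
By induction, 6 | L_n for all n ≥ 1.

6 | L_n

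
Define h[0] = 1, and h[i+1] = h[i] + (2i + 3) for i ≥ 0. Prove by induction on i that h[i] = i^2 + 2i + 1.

Base case: h[0] = 1, and 0^2 + 2·0 + 1 = 1.
Assume h[j] = j^2 + 2j + 1.
Then h[j+1] = h[j] + (2j + 3) = (j^2 + 2j + 1) + (2j + 3) = j^2 + 4j + 4,
and (j+1)^2 + 2·(j+1) + 1 = j^2 + 4j + 4.
By induction, h[i] = i^2 + 2i + 1 for all i ≥ 0.

h[i] = i^2 + 2i + 1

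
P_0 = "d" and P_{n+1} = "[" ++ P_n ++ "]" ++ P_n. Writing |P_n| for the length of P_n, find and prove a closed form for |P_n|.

Claim: |P_n| = 3·2^n − 2.

Base case: |P_0| = 1, and 3·2^0 − 2 = 1.
Assume |P_k| = 3·2^k − 2.
Then |P_{k+1}| = 1 + |P_k| + 1 + |P_k| = 2|P_k| + 2 = 2(3·2^k − 2) + 2 = 3·2^{k+1} − 4 + 2 = 3·2^{k+1} − 2.
Hence |P_n| = 3·2^n − 2 for every n ≥ 0, by induction.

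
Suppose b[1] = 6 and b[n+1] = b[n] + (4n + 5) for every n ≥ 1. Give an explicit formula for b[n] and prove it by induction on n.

Claim: b[n] = 2n^2 + 3n + 1.

Base case: b[1] = 6, and 2·1^2 + 3·1 + 1 = 6.
Assume b[j] = 2j^2 + 3j + 1.
Then b[j+1] = b[j] + (4j + 5) = (2j^2 + 3j + 1) + (4j + 5) = 2j^2 + 7j + 6,
and 2·(j+1)^2 + 3·(j+1) + 1 = 2j^2 + 7j + 6.
This completes the inductive step, so b[n] = 2n^2 + 3n + 1 for all n ≥ 1.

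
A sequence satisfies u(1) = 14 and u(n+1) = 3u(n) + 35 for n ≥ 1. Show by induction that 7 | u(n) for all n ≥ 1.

Base case: u(1) = 14 = 7·2, so 7 | u(1).
Assume 7 | u(m), so u(m) = 7t for some integer t.
Then u(m+1) = 3u(m) + 35 = 3·(7t) + 35 = 7(3t + 5), so 7 | u(m+1).
By induction, 7 | u(n) for all n ≥ 1.

7 | u(n)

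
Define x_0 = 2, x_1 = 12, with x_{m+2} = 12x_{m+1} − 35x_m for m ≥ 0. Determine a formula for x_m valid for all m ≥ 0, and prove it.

Claim: x_m = 5^m + 7^m.

Base cases: x_0 = 2 and 5^0 + 7^0 = 2; x_1 = 12 and 5^1 + 7^1 = 12.
Assume x_j = 5^j + 7^j for all 0 ≤ j ≤ r, where r ≥ 1.
Then x_{r+1} = 12x_r − 35x_{r−1} = 12·(5^r + 7^r) − 35·(5^{r−1} + 7^{r−1}) = (12·5 − 35)5^{r−1} + (12·7 − 35)7^{r−1} = 25·5^{r−1} + 49·7^{r−1} = 5^{r+1} + 7^{r+1}.
This completes the inductive step, so x_m = 5^m + 7^m for all m ≥ 0.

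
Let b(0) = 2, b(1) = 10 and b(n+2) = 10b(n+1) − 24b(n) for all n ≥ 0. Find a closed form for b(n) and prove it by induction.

Claim: b(n) = 4^n + 6^n.

Base cases: b(0) = 2 and 4^0 + 6^0 = 2; b(1) = 10 and 4^1 + 6^1 = 10.
Assume b(j) = 4^j + 6^j for all 0 ≤ j ≤ k, where k ≥ 1.
Then b(k+1) = 10b(k) − 24b(k−1) = 10·(4^k + 6^k) − 24·(4^{k−1} + 6^{k−1}) = (10·4 − 24)4^{k−1} + (10·6 − 24)6^{k−1} = 16·4^{k−1} + 36·6^{k−1} = 4^{k+1} + 6^{k+1}.
This completes the inductive step, so b(n) = 4^n + 6^n for all n ≥ 0.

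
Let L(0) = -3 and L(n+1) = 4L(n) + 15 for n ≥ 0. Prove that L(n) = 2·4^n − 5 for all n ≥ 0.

Base case: L(0) = -3, and 2·4^0 − 5 = 2 − 5 = -3.
Assume L(k) = 2·4^k − 5 for some k ≥ 0.
Then L(k+1) = 4L(k) + 15 = 4·(2·4^k − 5) + 15 = 8·4^k − 20 + 15 = 2·4^{k+1} − 5.
This completes the inductive step, so L(n) = 2·4^n − 5 for all n ≥ 0.

L(n) = 2·4^n − 5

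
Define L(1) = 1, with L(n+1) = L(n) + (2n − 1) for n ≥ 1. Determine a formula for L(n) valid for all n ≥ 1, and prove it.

Claim: L(n) = n^2 − 2n + 2.

Base case: L(1) = 1, and 1^2 − 2·1 + 2 = 1.
Assume L(m) = m^2 − 2m + 2.
Then L(m+1) = L(m) + (2m − 1) = (m^2 − 2m + 2) + (2m − 1) = m^2 + 1,
and (m+1)^2 − 2·(m+1) + 2 = m^2 + 1.
Hence L(n) = n^2 − 2n + 2 for every n ≥ 1, by induction.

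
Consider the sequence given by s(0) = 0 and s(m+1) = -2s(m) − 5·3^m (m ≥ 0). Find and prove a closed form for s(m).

Claim: s(m) = (-2)^m − 3^m.

Base case: s(0) = 0, and (-2)^0 − 3^0 = 1 − 1 = 0.
Assume s(k) = (-2)^k − 3^k for some k ≥ 0.
Then s(k+1) = -2s(k) − 5·3^k = -2·((-2)^k − 3^k) − 5·3^k = (-2)^{k+1} + 2·3^k − 5·3^k = (-2)^{k+1} − 3·3^k = (-2)^{k+1} − 3^{k+1}.
Hence s(m) = (-2)^m − 3^m for every m ≥ 0, by induction.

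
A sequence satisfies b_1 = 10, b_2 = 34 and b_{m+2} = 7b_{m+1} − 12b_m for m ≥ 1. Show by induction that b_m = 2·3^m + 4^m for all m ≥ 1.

Base cases: b_1 = 10 and 2·3^1 + 4^1 = 10; b_2 = 34 and 2·3^2 + 4^2 = 34.
Assume b_j = 2·3^j + 4^j for all 1 ≤ j ≤ r, where r ≥ 2.
Then b_{r+1} = 7b_r − 12b_{r−1} = 7·(2·3^r + 4^r) − 12·(2·3^{r−1} + 4^{r−1}) = 2·(7·3 − 12)3^{r−1} + (7·4 − 12)4^{r−1} = 18·3^{r−1} + 16·4^{r−1} = 2·3^{r+1} + 4^{r+1}.
So the formula holds for r+1, and by strong induction b_m = 2·3^m + 4^m for all m ≥ 1.

b_m = 2·3^m + 4^m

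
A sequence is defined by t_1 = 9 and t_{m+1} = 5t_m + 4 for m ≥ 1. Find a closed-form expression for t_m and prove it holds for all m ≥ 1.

Claim: t_m = 2·5^m − 1.

Base case: t_1 = 9, and 2·5^1 − 1 = 10 − 1 = 9.
Assume t_r = 2·5^r − 1 for some r ≥ 1.
Then t_{r+1} = 5t_r + 4 = 5·(2·5^r − 1) + 4 = 10·5^r − 5 + 4 = 2·5^{r+1} − 1.
So the formula holds for r+1, and by induction t_m = 2·5^m − 1 for all m ≥ 1.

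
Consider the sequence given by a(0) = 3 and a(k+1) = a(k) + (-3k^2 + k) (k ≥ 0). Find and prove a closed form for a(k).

Claim: a(k) = -k^3 + 2k^2 − k + 3.

Base case: a(0) = 3, and -0^3 + 2·0^2 − 0 + 3 = 3.
Assume a(m) = -m^3 + 2m^2 − m + 3.
Then a(m+1) = a(m) + (-3m^2 + m) = (-m^3 + 2m^2 − m + 3) + (-3m^2 + m) = -m^3 − m^2 + 3,
and -(m+1)^3 + 2·(m+1)^2 − (m+1) + 3 = -m^3 − m^2 + 3.
This completes the inductive step, so a(k) = -k^3 + 2k^2 − k + 3 for all k ≥ 0.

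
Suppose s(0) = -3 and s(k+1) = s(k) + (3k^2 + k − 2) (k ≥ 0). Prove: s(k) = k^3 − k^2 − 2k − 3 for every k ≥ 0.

Base case: s(0) = -3, and 0^3 − 0^2 − 2·0 − 3 = -3.
Assume s(j) = j^3 − j^2 − 2j − 3.
Then s(j+1) = s(j) + (3j^2 + j − 2) = (j^3 − j^2 − 2j − 3) + (3j^2 + j − 2) = j^3 + 2j^2 − j − 5,
and (j+1)^3 − (j+1)^2 − 2·(j+1) − 3 = j^3 + 2j^2 − j − 5.
Hence s(k) = k^3 − k^2 − 2k − 3 for every k ≥ 0, by induction.

s(k) = k^3 − k^2 − 2k − 3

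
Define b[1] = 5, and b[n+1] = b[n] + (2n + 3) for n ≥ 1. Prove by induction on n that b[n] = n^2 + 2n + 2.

Base case: b[1] = 5, and 1^2 + 2·1 + 2 = 5.
Assume b[j] = j^2 + 2j + 2.
Then b[j+1] = b[j] + (2j + 3) = (j^2 + 2j + 2) + (2j + 3) = j^2 + 4j + 5,
and (j+1)^2 + 2·(j+1) + 2 = j^2 + 4j + 5.
Hence b[n] = n^2 + 2n + 2 for every n ≥ 1, by induction.

b[n] = n^2 + 2n + 2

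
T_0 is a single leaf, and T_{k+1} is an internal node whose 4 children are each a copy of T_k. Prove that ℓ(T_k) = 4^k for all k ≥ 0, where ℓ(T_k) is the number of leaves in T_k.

Base case: ℓ(T_0) = 1, and 4^0 = 1.
Assume ℓ(T_j) = 4^j.
Then ℓ(T_{j+1}) = 4·ℓ(T_j) = 4·4^j = 4^{j+1}.
By induction, ℓ(T_k) = 4^k for all k ≥ 0.

ℓ(T_k) = 4^k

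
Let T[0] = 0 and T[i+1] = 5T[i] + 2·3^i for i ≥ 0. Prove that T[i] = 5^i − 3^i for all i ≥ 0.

Base case: T[0] = 0, and 5^0 − 3^0 = 1 − 1 = 0.
Assume T[m] = 5^m − 3^m for some m ≥ 0.
Then T[m+1] = 5T[m] + 2·3^m = 5·(5^m − 3^m) + 2·3^m = 5^{m+1} − 5·3^m + 2·3^m = 5^{m+1} − 3·3^m = 5^{m+1} − 3^{m+1}.
So the formula holds for m+1, and by induction T[i] = 5^i − 3^i for all i ≥ 0.

T[i] = 5^i − 3^i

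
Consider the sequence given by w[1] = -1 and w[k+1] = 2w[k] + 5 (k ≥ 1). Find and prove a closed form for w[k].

Claim: w[k] = 2^{k+1} − 5.

Base case: w[1] = -1, and 2^{1+1} − 5 = 4 − 5 = -1.
Assume w[m] = 2^{m+1} − 5 for some m ≥ 1.
Then w[m+1] = 2w[m] + 5 = 2·(2^{m+1} − 5) + 5 = 2^{m+2} − 10 + 5 = 2^{m+2} − 5.
Hence w[k] = 2^{k+1} − 5 for every k ≥ 1, by induction.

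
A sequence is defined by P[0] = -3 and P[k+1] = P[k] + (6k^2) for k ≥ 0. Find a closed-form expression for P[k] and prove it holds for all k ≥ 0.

Claim: P[k] = 2k^3 − 3k^2 + k − 3.

Base case: P[0] = -3, and 2·0^3 − 3·0^2 + 0 − 3 = -3.
Assume P[j] = 2j^3 − 3j^2 + j − 3.
Then P[j+1] = P[j] + (6j^2) = (2j^3 − 3j^2 + j − 3) + (6j^2) = 2j^3 + 3j^2 + j − 3,
and 2·(j+1)^3 − 3·(j+1)^2 + (j+1) − 3 = 2j^3 + 3j^2 + j − 3.
By induction, P[k] = 2k^3 − 3k^2 + k − 3 for all k ≥ 0.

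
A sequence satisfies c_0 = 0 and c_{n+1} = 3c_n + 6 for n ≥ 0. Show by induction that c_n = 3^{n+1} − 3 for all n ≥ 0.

Base case: c_0 = 0, and 3^{0+1} − 3 = 3 − 3 = 0.
Assume c_m = 3^{m+1} − 3 for some m ≥ 0.
Then c_{m+1} = 3c_m + 6 = 3·(3^{m+1} − 3) + 6 = 3^{m+2} − 9 + 6 = 3^{m+2} − 3.
By induction, c_n = 3^{n+1} − 3 for all n ≥ 0.

c_n = 3^{n+1} − 3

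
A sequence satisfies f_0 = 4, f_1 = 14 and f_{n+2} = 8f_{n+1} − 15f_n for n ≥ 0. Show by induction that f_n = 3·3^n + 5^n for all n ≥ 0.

Base cases: f_0 = 4 and 3·3^0 + 5^0 = 4; f_1 = 14 and 3·3^1 + 5^1 = 14.
Assume f_j = 3·3^j + 5^j for all 0 ≤ j ≤ m, where m ≥ 1.
Then f_{m+1} = 8f_m − 15f_{m−1} = 8·(3·3^m + 5^m) − 15·(3·3^{m−1} + 5^{m−1}) = 3·(8·3 − 15)3^{m−1} + (8·5 − 15)5^{m−1} = 27·3^{m−1} + 25·5^{m−1} = 3·3^{m+1} + 5^{m+1}.
This completes the inductive step, so f_n = 3·3^n + 5^n for all n ≥ 0.

f_n = 3·3^n + 5^n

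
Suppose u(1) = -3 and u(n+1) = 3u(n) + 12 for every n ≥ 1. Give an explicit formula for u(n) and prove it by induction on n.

Claim: u(n) = 3^n − 6.

Base case: u(1) = -3, and 3^1 − 6 = 3 − 6 = -3.
Assume u(j) = 3^j − 6 for some j ≥ 1.
Then u(j+1) = 3u(j) + 12 = 3·(3^j − 6) + 12 = 3^{j+1} − 18 + 12 = 3^{j+1} − 6.
This completes the inductive step, so u(n) = 3^n − 6 for all n ≥ 1.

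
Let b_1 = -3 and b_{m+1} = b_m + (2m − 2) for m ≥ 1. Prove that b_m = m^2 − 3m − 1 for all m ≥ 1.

Base case: b_1 = -3, and 1^2 − 3·1 − 1 = -3.
Assume b_k = k^2 − 3k − 1.
Then b_{k+1} = b_k + (2k − 2) = (k^2 − 3k − 1) + (2k − 2) = k^2 − k − 3,
and (k+1)^2 − 3·(k+1) − 1 = k^2 − k − 3.
This completes the inductive step, so b_m = m^2 − 3m − 1 for all m ≥ 1.

b_m = m^2 − 3m − 1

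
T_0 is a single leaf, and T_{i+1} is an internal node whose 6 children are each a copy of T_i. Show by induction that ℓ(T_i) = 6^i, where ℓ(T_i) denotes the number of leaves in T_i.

Base case: ℓ(T_0) = 1, and 6^0 = 1.
Assume ℓ(T_r) = 6^r.
Then ℓ(T_{r+1}) = 6·ℓ(T_r) = 6·6^r = 6^{r+1}.
By induction, ℓ(T_i) = 6^i for all i ≥ 0.

ℓ(T_i) = 6^i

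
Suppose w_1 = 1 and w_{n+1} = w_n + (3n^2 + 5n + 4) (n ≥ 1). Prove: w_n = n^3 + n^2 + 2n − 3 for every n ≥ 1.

Base case: w_1 = 1, and 1^3 + 1^2 + 2·1 − 3 = 1.
Assume w_r = r^3 + r^2 + 2r − 3.
Then w_{r+1} = w_r + (3r^2 + 5r + 4) = (r^3 + r^2 + 2r − 3) + (3r^2 + 5r + 4) = r^3 + 4r^2 + 7r + 1,
and (r+1)^3 + (r+1)^2 + 2·(r+1) − 3 = r^3 + 4r^2 + 7r + 1.
Hence w_n = n^3 + n^2 + 2n − 3 for every n ≥ 1, by induction.

w_n = n^3 + n^2 + 2n − 3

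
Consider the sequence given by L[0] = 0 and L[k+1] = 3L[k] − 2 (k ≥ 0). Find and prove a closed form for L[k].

Claim: L[k] = -3^k + 1.

Base case: L[0] = 0, and -3^0 + 1 = -1 + 1 = 0.
Assume L[r] = -3^r + 1 for some r ≥ 0.
Then L[r+1] = 3L[r] − 2 = 3·(-3^r + 1) − 2 = -3^{r+1} + 3 − 2 = -3^{r+1} + 1.
So the formula holds for r+1, and by induction L[k] = -3^k + 1 for all k ≥ 0.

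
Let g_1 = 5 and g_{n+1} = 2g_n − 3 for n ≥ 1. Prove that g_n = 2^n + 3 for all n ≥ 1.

Base case: g_1 = 5, and 2^1 + 3 = 2 + 3 = 5.
Assume g_k = 2^k + 3 for some k ≥ 1.
Then g_{k+1} = 2g_k − 3 = 2·(2^k + 3) − 3 = 2^{k+1} + 6 − 3 = 2^{k+1} + 3.
Hence g_n = 2^n + 3 for every n ≥ 1, by induction.

g_n = 2^n + 3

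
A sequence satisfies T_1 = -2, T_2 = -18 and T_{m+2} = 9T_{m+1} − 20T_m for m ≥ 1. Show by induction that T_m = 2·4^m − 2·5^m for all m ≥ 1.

Base cases: T_1 = -2 and 2·4^1 − 2·5^1 = -2; T_2 = -18 and 2·4^2 − 2·5^2 = -18.
Assume T_i = 2·4^i − 2·5^i for all 1 ≤ i ≤ j, where j ≥ 2.
Then T_{j+1} = 9T_j − 20T_{j−1} = 9·(2·4^j − 2·5^j) − 20·(2·4^{j−1} − 2·5^{j−1}) = 2·(9·4 − 20)4^{j−1} − 2·(9·5 − 20)5^{j−1} = 32·4^{j−1} − 50·5^{j−1} = 2·4^{j+1} − 2·5^{j+1}.
By strong induction, T_m = 2·4^m − 2·5^m for all m ≥ 1.

T_m = 2·4^m − 2·5^m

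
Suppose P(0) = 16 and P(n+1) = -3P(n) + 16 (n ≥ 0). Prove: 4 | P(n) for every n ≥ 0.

Base case: P(0) = 16 = 4·4, so 4 | P(0).
Assume 4 | P(j), so P(j) = 4t for some integer t.
Then P(j+1) = -3P(j) + 16 = -3·(4t) + 16 = 4(-3t + 4), so 4 | P(j+1).
So the property holds for j+1, and by induction 4 | P(n) for all n ≥ 0.

4 | P(n)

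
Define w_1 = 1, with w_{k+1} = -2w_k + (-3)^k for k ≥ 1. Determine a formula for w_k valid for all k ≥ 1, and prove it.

Claim: w_k = (-2)^k − (-3)^k.

Base case: w_1 = 1, and (-2)^1 − (-3)^1 = -2 + 3 = 1.
Assume w_m = (-2)^m − (-3)^m for some m ≥ 1.
Then w_{m+1} = -2w_m + (-3)^m = -2·((-2)^m − (-3)^m) + (-3)^m = (-2)^{m+1} + 2·(-3)^m + (-3)^m = (-2)^{m+1} + 3·(-3)^m = (-2)^{m+1} − (-3)^{m+1}.
By induction, w_k = (-2)^k − (-3)^k for all k ≥ 1.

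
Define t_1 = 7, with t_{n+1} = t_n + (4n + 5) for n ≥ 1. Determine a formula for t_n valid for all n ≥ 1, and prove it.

Claim: t_n = 2n^2 + 3n + 2.

Base case: t_1 = 7, and 2·1^2 + 3·1 + 2 = 7.
Assume t_k = 2k^2 + 3k + 2.
Then t_{k+1} = t_k + (4k + 5) = (2k^2 + 3k + 2) + (4k + 5) = 2k^2 + 7k + 7,
and 2·(k+1)^2 + 3·(k+1) + 2 = 2k^2 + 7k + 7.
Hence t_n = 2n^2 + 3n + 2 for every n ≥ 1, by induction.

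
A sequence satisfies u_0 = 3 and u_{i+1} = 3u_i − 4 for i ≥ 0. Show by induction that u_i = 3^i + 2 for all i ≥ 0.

Base case: u_0 = 3, and 3^0 + 2 = 1 + 2 = 3.
Assume u_j = 3^j + 2 for some j ≥ 0.
Then u_{j+1} = 3u_j − 4 = 3·(3^j + 2) − 4 = 3^{j+1} + 6 − 4 = 3^{j+1} + 2.
By induction, u_i = 3^i + 2 for all i ≥ 0.

u_i = 3^i + 2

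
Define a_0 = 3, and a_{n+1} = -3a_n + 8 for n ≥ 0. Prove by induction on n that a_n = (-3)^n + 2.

Base case: a_0 = 3, and (-3)^0 + 2 = 1 + 2 = 3.
Assume a_m = (-3)^m + 2 for some m ≥ 0.
Then a_{m+1} = -3a_m + 8 = -3·((-3)^m + 2) + 8 = -3·(-3)^m − 6 + 8 = (-3)^{m+1} + 2.
Hence a_n = (-3)^n + 2 for every n ≥ 0, by induction.

a_n = (-3)^n + 2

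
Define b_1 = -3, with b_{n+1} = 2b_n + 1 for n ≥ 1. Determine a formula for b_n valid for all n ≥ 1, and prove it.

Claim: b_n = -2^n − 1.

Base case: b_1 = -3, and -2^1 − 1 = -2 − 1 = -3.
Assume b_m = -2^m − 1 for some m ≥ 1.
Then b_{m+1} = 2b_m + 1 = 2·(-2^m − 1) + 1 = -2^{m+1} − 2 + 1 = -2^{m+1} − 1.
Hence b_n = -2^n − 1 for every n ≥ 1, by induction.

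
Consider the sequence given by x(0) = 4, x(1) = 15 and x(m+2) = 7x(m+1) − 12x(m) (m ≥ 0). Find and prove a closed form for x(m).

Claim: x(m) = 3·4^m + 3^m.

Base cases: x(0) = 4 and 3·4^0 + 3^0 = 4; x(1) = 15 and 3·4^1 + 3^1 = 15.
Assume x(j) = 3·4^j + 3^j for all 0 ≤ j ≤ r, where r ≥ 1.
Then x(r+1) = 7x(r) − 12x(r−1) = 7·(3·4^r + 3^r) − 12·(3·4^{r−1} + 3^{r−1}) = 3·(7·4 − 12)4^{r−1} + (7·3 − 12)3^{r−1} = 48·4^{r−1} + 9·3^{r−1} = 3·4^{r+1} + 3^{r+1}.
By strong induction, x(m) = 3·4^m + 3^m for all m ≥ 0.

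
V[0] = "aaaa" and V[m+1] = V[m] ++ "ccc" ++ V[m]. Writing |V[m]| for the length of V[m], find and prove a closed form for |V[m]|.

Claim: |V[m]| = 7·2^m − 3.

Base case: |V[0]| = 4, and 7·2^0 − 3 = 4.
Assume |V[j]| = 7·2^j − 3.
Then |V[j+1]| = |V[j]| + 3 + |V[j]| = 2|V[j]| + 3 = 2(7·2^j − 3) + 3 = 7·2^{j+1} − 6 + 3 = 7·2^{j+1} − 3.
So the formula holds for j+1, and by induction |V[m]| = 7·2^m − 3 for all m ≥ 0.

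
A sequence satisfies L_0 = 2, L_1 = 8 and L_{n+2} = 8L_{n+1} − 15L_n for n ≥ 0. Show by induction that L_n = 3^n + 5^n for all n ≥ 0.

Base cases: L_0 = 2 and 3^0 + 5^0 = 2; L_1 = 8 and 3^1 + 5^1 = 8.
Assume L_i = 3^i + 5^i for all 0 ≤ i ≤ j, where j ≥ 1.
Then L_{j+1} = 8L_j − 15L_{j−1} = 8·(3^j + 5^j) − 15·(3^{j−1} + 5^{j−1}) = (8·3 − 15)3^{j−1} + (8·5 − 15)5^{j−1} = 9·3^{j−1} + 25·5^{j−1} = 3^{j+1} + 5^{j+1}.
So the formula holds for j+1, and by strong induction L_n = 3^n + 5^n for all n ≥ 0.

L_n = 3^n + 5^n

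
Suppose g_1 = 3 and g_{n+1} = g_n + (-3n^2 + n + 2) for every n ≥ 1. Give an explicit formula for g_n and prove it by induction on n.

Claim: g_n = -n^3 + 2n^2 + n + 1.

Base case: g_1 = 3, and -1^3 + 2·1^2 + 1 + 1 = 3.
Assume g_m = -m^3 + 2m^2 + m + 1.
Then g_{m+1} = g_m + (-3m^2 + m + 2) = (-m^3 + 2m^2 + m + 1) + (-3m^2 + m + 2) = -m^3 − m^2 + 2m + 3,
and -(m+1)^3 + 2·(m+1)^2 + (m+1) + 1 = -m^3 − m^2 + 2m + 3.
By induction, g_n = -n^3 + 2n^2 + n + 1 for all n ≥ 1.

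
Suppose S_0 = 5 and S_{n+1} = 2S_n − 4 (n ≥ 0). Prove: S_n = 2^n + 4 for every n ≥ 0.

Base case: S_0 = 5, and 2^0 + 4 = 1 + 4 = 5.
Assume S_j = 2^j + 4 for some j ≥ 0.
Then S_{j+1} = 2S_j − 4 = 2·(2^j + 4) − 4 = 2^{j+1} + 8 − 4 = 2^{j+1} + 4.
This completes the inductive step, so S_n = 2^n + 4 for all n ≥ 0.

S_n = 2^n + 4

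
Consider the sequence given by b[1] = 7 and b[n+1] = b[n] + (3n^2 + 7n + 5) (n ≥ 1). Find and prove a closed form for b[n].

Claim: b[n] = n^3 + 2n^2 + 2n + 2.

Base case: b[1] = 7, and 1^3 + 2·1^2 + 2·1 + 2 = 7.
Assume b[j] = j^3 + 2j^2 + 2j + 2.
Then b[j+1] = b[j] + (3j^2 + 7j + 5) = (j^3 + 2j^2 + 2j + 2) + (3j^2 + 7j + 5) = j^3 + 5j^2 + 9j + 7,
and (j+1)^3 + 2·(j+1)^2 + 2·(j+1) + 2 = j^3 + 5j^2 + 9j + 7.
Hence b[n] = n^3 + 2n^2 + 2n + 2 for every n ≥ 1, by induction.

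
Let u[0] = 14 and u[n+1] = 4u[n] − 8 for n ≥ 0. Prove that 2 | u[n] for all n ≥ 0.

Base case: u[0] = 14 = 2·7, so 2 | u[0].
Assume 2 | u[j], so u[j] = 2t for some integer t.
Then u[j+1] = 4u[j] − 8 = 4·(2t) − 8 = 2(4t − 4), so 2 | u[j+1].
By induction, 2 | u[n] for all n ≥ 0.

2 | u[n]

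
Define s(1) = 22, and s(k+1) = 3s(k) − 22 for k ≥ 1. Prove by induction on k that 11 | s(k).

Base case: s(1) = 22 = 11·2, so 11 | s(1).
Assume 11 | s(m), so s(m) = 11t for some integer t.
Then s(m+1) = 3s(m) − 22 = 3·(11t) − 22 = 11(3t − 2), so 11 | s(m+1).
By induction, 11 | s(k) for all k ≥ 1.

11 | s(k)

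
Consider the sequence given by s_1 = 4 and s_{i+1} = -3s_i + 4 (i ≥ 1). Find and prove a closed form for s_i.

Claim: s_i = -(-3)^i + 1.

Base case: s_1 = 4, and -(-3)^1 + 1 = 3 + 1 = 4.
Assume s_r = -(-3)^r + 1 for some r ≥ 1.
Then s_{r+1} = -3s_r + 4 = -3·(-(-3)^r + 1) + 4 = 3·(-3)^r − 3 + 4 = -(-3)^{r+1} + 1.
Hence s_i = -(-3)^i + 1 for every i ≥ 1, by induction.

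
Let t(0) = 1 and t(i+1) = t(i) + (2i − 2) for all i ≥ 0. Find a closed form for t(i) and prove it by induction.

Claim: t(i) = i^2 − 3i + 1.

Base case: t(0) = 1, and 0^2 − 3·0 + 1 = 1.
Assume t(k) = k^2 − 3k + 1.
Then t(k+1) = t(k) + (2k − 2) = (k^2 − 3k + 1) + (2k − 2) = k^2 − k − 1,
and (k+1)^2 − 3·(k+1) + 1 = k^2 − k − 1.
This completes the inductive step, so t(i) = i^2 − 3i + 1 for all i ≥ 0.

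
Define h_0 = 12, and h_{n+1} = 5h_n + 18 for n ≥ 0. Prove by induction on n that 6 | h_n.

Base case: h_0 = 12 = 6·2, so 6 | h_0.
Assume 6 | h_j, so h_j = 6t for some integer t.
Then h_{j+1} = 5h_j + 18 = 5·(6t) + 18 = 6(5t + 3), so 6 | h_{j+1}.
So the property holds for j+1, and by induction 6 | h_n for all n ≥ 0.

6 | h_n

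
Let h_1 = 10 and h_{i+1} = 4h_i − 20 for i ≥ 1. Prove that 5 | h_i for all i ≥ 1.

Base case: h_1 = 10 = 5·2, so 5 | h_1.
Assume 5 | h_j, so h_j = 5t for some integer t.
Then h_{j+1} = 4h_j − 20 = 4·(5t) − 20 = 5(4t − 4), so 5 | h_{j+1}.
This completes the inductive step, so 5 | h_i for all i ≥ 1.

5 | h_i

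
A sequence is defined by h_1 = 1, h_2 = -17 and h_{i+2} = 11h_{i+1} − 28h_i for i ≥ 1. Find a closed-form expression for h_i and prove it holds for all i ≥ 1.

Claim: h_i = 2·4^i − 7^i.

Base cases: h_1 = 1 and 2·4^1 − 7^1 = 1; h_2 = -17 and 2·4^2 − 7^2 = -17.
Assume h_j = 2·4^j − 7^j for all 1 ≤ j ≤ r, where r ≥ 2.
Then h_{r+1} = 11h_r − 28h_{r−1} = 11·(2·4^r − 7^r) − 28·(2·4^{r−1} − 7^{r−1}) = 2·(11·4 − 28)4^{r−1} − (11·7 − 28)7^{r−1} = 32·4^{r−1} − 49·7^{r−1} = 2·4^{r+1} − 7^{r+1}.
By strong induction, h_i = 2·4^i − 7^i for all i ≥ 1.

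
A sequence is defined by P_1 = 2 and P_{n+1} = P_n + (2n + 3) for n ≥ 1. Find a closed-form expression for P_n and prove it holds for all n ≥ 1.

Claim: P_n = n^2 + 2n − 1.

Base case: P_1 = 2, and 1^2 + 2·1 − 1 = 2.
Assume P_r = r^2 + 2r − 1.
Then P_{r+1} = P_r + (2r + 3) = (r^2 + 2r − 1) + (2r + 3) = r^2 + 4r + 2,
and (r+1)^2 + 2·(r+1) − 1 = r^2 + 4r + 2.
This completes the inductive step, so P_n = n^2 + 2n − 1 for all n ≥ 1.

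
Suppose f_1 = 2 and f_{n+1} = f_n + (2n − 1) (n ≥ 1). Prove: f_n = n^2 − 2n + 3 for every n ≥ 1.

Base case: f_1 = 2, and 1^2 − 2·1 + 3 = 2.
Assume f_j = j^2 − 2j + 3.
Then f_{j+1} = f_j + (2j − 1) = (j^2 − 2j + 3) + (2j − 1) = j^2 + 2,
and (j+1)^2 − 2·(j+1) + 3 = j^2 + 2.
Hence f_n = n^2 − 2n + 3 for every n ≥ 1, by induction.

f_n = n^2 − 2n + 3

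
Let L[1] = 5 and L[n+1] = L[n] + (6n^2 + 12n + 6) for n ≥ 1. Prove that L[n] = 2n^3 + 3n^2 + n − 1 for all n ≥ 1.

Base case: L[1] = 5, and 2·1^3 + 3·1^2 + 1 − 1 = 5.
Assume L[j] = 2j^3 + 3j^2 + j − 1.
Then L[j+1] = L[j] + (6j^2 + 12j + 6) = (2j^3 + 3j^2 + j − 1) + (6j^2 + 12j + 6) = 2j^3 + 9j^2 + 13j + 5,
and 2·(j+1)^3 + 3·(j+1)^2 + (j+1) − 1 = 2j^3 + 9j^2 + 13j + 5.
This completes the inductive step, so L[n] = 2n^3 + 3n^2 + n − 1 for all n ≥ 1.

L[n] = 2n^3 + 3n^2 + n − 1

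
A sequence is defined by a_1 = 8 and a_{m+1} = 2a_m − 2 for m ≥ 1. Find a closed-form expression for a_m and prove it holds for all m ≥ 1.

Claim: a_m = 3·2^m + 2.

Base case: a_1 = 8, and 3·2^1 + 2 = 6 + 2 = 8.
Assume a_j = 3·2^j + 2 for some j ≥ 1.
Then a_{j+1} = 2a_j − 2 = 2·(3·2^j + 2) − 2 = 6·2^j + 4 − 2 = 3·2^{j+1} + 2.
By induction, a_m = 3·2^m + 2 for all m ≥ 1.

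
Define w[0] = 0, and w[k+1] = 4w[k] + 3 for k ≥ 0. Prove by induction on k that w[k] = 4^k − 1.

Base case: w[0] = 0, and 4^0 − 1 = 1 − 1 = 0.
Assume w[r] = 4^r − 1 for some r ≥ 0.
Then w[r+1] = 4w[r] + 3 = 4·(4^r − 1) + 3 = 4^{r+1} − 4 + 3 = 4^{r+1} − 1.
This completes the inductive step, so w[k] = 4^k − 1 for all k ≥ 0.

w[k] = 4^k − 1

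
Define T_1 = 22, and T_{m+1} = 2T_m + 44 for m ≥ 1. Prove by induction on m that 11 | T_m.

Base case: T_1 = 22 = 11·2, so 11 | T_1.
Assume 11 | T_r, so T_r = 11t for some integer t.
Then T_{r+1} = 2T_r + 44 = 2·(11t) + 44 = 11(2t + 4), so 11 | T_{r+1}.
So the property holds for r+1, and by induction 11 | T_m for all m ≥ 1.

11 | T_m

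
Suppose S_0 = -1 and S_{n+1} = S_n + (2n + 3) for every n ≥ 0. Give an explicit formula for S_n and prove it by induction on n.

Claim: S_n = n^2 + 2n − 1.

Base case: S_0 = -1, and 0^2 + 2·0 − 1 = -1.
Assume S_k = k^2 + 2k − 1.
Then S_{k+1} = S_k + (2k + 3) = (k^2 + 2k − 1) + (2k + 3) = k^2 + 4k + 2,
and (k+1)^2 + 2·(k+1) − 1 = k^2 + 4k + 2.
Hence S_n = n^2 + 2n − 1 for every n ≥ 0, by induction.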